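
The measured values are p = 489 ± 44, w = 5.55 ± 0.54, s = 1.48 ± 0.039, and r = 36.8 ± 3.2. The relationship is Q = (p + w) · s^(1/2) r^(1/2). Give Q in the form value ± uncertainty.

3650 ± 365

Let u = p + w = 495. δu = √(δp² + δw²) = √(1940 + 0.292) = 44.0, so δu/u = 0.0890.
Q is then a monomial in u, s, r:
δQ/Q = √((δu/u)² + (½·δs/s)² + (½·δr/r)²) = √(0.00792 + 0.000174 + 0.00189) = 0.0999
Q = 3650, so δQ = 0.0999 × 3650 = 365.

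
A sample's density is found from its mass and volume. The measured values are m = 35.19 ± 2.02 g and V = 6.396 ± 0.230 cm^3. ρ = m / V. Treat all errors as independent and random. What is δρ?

Relative error in a monomial: (δρ/ρ)² = Σ (nᵢ · δxᵢ/xᵢ)².
  (1·δm/m)² = (1×0.0574)² = 0.00330;  (-1·δV/V)² = (-1×0.0360)² = 0.00129
δρ/ρ = √(0.00459) = 0.0677
ρ = 5.502 g/cm^3, so δρ = 0.0677 × 5.502 = 0.373 g/cm^3.

0.373 g/cm^3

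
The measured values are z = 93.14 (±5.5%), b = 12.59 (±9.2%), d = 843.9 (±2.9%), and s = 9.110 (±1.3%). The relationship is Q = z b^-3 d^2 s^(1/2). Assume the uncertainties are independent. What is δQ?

28800

Relative error in a monomial: (δQ/Q)² = Σ (nᵢ · δxᵢ/xᵢ)².
  (1·δz/z)² = (1×0.0550)² = 0.00302;  (-3·δb/b)² = (-3×0.0920)² = 0.0762;  (2·δd/d)² = (2×0.0290)² = 0.00336;  (½·δs/s)² = (0.5×0.0130)² = 4.23e-05
δQ/Q = √(0.0826) = 0.287
Q = 100300, so δQ = 0.287 × 100300 = 28800.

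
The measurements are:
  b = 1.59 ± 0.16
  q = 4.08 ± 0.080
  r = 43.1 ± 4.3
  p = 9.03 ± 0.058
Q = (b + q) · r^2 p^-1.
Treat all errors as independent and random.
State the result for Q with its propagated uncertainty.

Let u = b + q = 5.67. δu = √(δb² + δq²) = √(0.0256 + 0.00640) = 0.179, so δu/u = 0.0315.
Q is then a monomial in u, r, p:
δQ/Q = √((δu/u)² + (2·δr/r)² + (-1·δp/p)²) = √(0.000995 + 0.0398 + 4.13e-05) = 0.202
Q = 1170, so δQ = 0.202 × 1170 = 236.

1170 ± 236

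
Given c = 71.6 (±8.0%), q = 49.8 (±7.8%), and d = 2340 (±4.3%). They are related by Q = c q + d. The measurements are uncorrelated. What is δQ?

411

Let p = c·q = 3570. δp/p = √((1·δc/c)² + (1·δq/q)²) = √(0.00640 + 0.00608) = 0.112, so δp = 398.
Q = p + d: δQ = √(δp² + δd²) = √(1.59e+05 + 10100) = 411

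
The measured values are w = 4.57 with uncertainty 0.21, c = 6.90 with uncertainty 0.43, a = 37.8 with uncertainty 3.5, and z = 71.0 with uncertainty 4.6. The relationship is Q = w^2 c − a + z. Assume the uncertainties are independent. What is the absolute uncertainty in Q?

17.0

Let p = w^2·c = 144. δp/p = √((2·δw/w)² + (1·δc/c)²) = √(0.00845 + 0.00388) = 0.111, so δp = 16.0.
Q = p − a + z: δQ = √(δp² + δa² + δz²) = √(256 + 12.2 + 21.2) = 17.0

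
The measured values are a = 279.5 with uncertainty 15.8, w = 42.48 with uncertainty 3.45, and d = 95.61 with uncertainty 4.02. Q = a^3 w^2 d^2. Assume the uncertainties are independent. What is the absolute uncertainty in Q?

8.98e+13

For a monomial Q ∝ a^3, w^2, d^2, fractional errors add in quadrature:
  (3·δa/a)² = (3×0.0565)² = 0.0288;  (2·δw/w)² = (2×0.0812)² = 0.0264;  (2·δd/d)² = (2×0.0420)² = 0.00707
δQ/Q = √(0.0622) = 0.249
Q = 3.602e+14, so δQ = 0.249 × 3.602e+14 = 8.98e+13.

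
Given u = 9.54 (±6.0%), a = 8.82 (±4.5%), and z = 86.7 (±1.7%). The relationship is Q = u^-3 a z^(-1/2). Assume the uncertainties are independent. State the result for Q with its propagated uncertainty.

Q is a product of powers, so relative uncertainties combine in quadrature:
  (-3·δu/u)² = (-3×0.0600)² = 0.0324;  (1·δa/a)² = (1×0.0450)² = 0.00202;  (−½·δz/z)² = (-0.5×0.0170)² = 7.23e-05
δQ/Q = √(0.0345) = 0.186
Q = 0.00109, so δQ = 0.186 × 0.00109 = 0.000203.

0.00109 ± 0.000203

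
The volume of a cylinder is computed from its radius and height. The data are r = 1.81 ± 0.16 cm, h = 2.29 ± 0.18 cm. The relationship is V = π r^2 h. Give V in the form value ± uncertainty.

23.6 ± 4.56 cm^3

Relative error in a monomial: (δV/V)² = Σ (nᵢ · δxᵢ/xᵢ)².
  (2·δr/r)² = (2×0.0884)² = 0.0313;  (1·δh/h)² = (1×0.0786)² = 0.00618
δV/V = √(0.0374) = 0.193
V = 23.6 cm^3, so δV = 0.193 × 23.6 = 4.56 cm^3.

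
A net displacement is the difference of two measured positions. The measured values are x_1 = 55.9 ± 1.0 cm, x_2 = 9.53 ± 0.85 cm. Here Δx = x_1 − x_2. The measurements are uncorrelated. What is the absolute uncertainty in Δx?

Δx is a linear combination, so absolute uncertainties add in quadrature:
  (δx_1)² = 1.00;  (δx_2)² = 0.722
δΔx = √(1.72) = 1.31 cm

1.31 cm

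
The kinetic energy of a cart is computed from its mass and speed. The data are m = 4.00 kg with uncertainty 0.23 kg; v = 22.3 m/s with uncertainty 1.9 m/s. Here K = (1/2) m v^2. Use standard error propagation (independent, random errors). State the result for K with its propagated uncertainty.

995 ± 179 J

Each factor contributes (exponent × relative error)² to (δK/K)²:
  (1·δm/m)² = (1×0.0575)² = 0.00331;  (2·δv/v)² = (2×0.0852)² = 0.0290
δK/K = √(0.0323) = 0.180
K = 995 J, so δK = 0.180 × 995 = 179 J.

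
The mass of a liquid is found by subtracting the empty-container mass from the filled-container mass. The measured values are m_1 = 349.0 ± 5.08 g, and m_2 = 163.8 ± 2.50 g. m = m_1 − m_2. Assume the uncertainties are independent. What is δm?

5.66 g

Absolute uncertainties add in quadrature for a linear combination:
  (δm_1)² = 25.8;  (δm_2)² = 6.25
δm = √(32.1) = 5.66 g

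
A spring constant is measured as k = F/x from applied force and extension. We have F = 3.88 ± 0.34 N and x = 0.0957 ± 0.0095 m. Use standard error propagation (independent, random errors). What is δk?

Relative error in a monomial: (δk/k)² = Σ (nᵢ · δxᵢ/xᵢ)².
  (1·δF/F)² = (1×0.0876)² = 0.00768;  (-1·δx/x)² = (-1×0.0993)² = 0.00985
δk/k = √(0.0175) = 0.132
k = 40.5 N/m, so δk = 0.132 × 40.5 = 5.37 N/m.

5.37 N/m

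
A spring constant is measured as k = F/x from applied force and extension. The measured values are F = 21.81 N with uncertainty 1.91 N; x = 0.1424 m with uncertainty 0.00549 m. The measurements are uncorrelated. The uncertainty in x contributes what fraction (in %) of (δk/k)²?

16.2%

(δk/k)² = (1·δF/F)² + (-1·δx/x)²
  F term: (1×0.0876)² = 0.00767
  x term: (-1×0.0386)² = 0.00149
Total = 0.00916. Share from x = 0.00149/0.00916 = 0.162.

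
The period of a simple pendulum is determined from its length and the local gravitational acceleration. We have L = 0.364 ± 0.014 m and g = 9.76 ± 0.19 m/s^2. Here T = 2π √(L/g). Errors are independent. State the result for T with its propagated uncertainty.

Relative error in a monomial: (δT/T)² = Σ (nᵢ · δxᵢ/xᵢ)².
  (½·δL/L)² = (0.5×0.0385)² = 0.000370;  (−½·δg/g)² = (-0.5×0.0195)² = 9.47e-05
δT/T = √(0.000465) = 0.0216
T = 1.21 s, so δT = 0.0216 × 1.21 = 0.0262 s.

1.21 ± 0.0262 s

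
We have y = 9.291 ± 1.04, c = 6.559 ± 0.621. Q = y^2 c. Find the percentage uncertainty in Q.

24.3%

Since Q is a product/quotient, work with relative uncertainties:
  (2·δy/y)² = (2×0.112)² = 0.0501;  (1·δc/c)² = (1×0.0947)² = 0.00896
δQ/Q = √(0.0591) = 0.243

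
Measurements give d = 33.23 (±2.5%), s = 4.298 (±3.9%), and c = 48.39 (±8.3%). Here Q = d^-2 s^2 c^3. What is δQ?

504

Relative error in a monomial: (δQ/Q)² = Σ (nᵢ · δxᵢ/xᵢ)².
  (-2·δd/d)² = (-2×0.0250)² = 0.00250;  (2·δs/s)² = (2×0.0390)² = 0.00608;  (3·δc/c)² = (3×0.0830)² = 0.0620
δQ/Q = √(0.0706) = 0.266
Q = 1896, so δQ = 0.266 × 1896 = 504.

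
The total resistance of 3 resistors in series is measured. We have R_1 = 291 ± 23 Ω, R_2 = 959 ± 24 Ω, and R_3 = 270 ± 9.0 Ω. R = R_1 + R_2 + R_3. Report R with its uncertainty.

Absolute uncertainties add in quadrature for a linear combination:
  (δR_1)² = 529;  (δR_2)² = 576;  (δR_3)² = 81.0
δR = √(1190) = 34.4 Ω
R = 1520 Ω.

1520 ± 34.4 Ω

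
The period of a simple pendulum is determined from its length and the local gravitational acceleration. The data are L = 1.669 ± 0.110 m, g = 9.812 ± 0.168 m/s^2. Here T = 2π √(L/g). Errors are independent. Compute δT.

0.0882 s

For a monomial T ∝ L^(1/2), g^(-1/2), fractional errors add in quadrature:
  (½·δL/L)² = (0.5×0.0659)² = 0.00109;  (−½·δg/g)² = (-0.5×0.0171)² = 7.33e-05
δT/T = √(0.00116) = 0.0340
T = 2.591 s, so δT = 0.0340 × 2.591 = 0.0882 s.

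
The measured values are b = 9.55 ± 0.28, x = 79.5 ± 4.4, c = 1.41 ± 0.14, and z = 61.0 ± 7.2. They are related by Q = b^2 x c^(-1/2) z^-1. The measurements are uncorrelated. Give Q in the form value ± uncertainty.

Since Q is a product/quotient, work with relative uncertainties:
  (2·δb/b)² = (2×0.0293)² = 0.00344;  (1·δx/x)² = (1×0.0553)² = 0.00306;  (−½·δc/c)² = (-0.5×0.0993)² = 0.00246;  (-1·δz/z)² = (-1×0.118)² = 0.0139
δQ/Q = √(0.0229) = 0.151
Q = 100, so δQ = 0.151 × 100 = 15.1.

100 ± 15.1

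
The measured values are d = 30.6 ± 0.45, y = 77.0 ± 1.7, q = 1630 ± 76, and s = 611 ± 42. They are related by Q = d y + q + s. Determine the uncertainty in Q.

107

Let p = d·y = 2360. δp/p = √((1·δd/d)² + (1·δy/y)²) = √(0.000216 + 0.000487) = 0.0265, so δp = 62.5.
Q = p + q + s: δQ = √(δp² + δq² + δs²) = √(3910 + 5780 + 1760) = 107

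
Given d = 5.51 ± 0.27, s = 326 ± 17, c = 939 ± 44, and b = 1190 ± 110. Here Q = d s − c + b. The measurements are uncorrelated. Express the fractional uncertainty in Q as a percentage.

8.54%

Let p = d·s = 1800. δp/p = √((1·δd/d)² + (1·δs/s)²) = √(0.00240 + 0.00272) = 0.0716, so δp = 129.
Q = p − c + b: δQ = √(δp² + δc² + δb²) = √(16500 + 1940 + 12100) = 175
Q = 2050, so δQ/Q = 175/2050 = 0.0854.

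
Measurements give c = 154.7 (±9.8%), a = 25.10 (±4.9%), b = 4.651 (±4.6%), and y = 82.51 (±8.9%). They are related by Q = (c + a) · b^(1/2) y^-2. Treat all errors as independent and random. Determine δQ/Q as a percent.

Let u = c + a = 179.8. δu = √(δc² + δa²) = √(230 + 1.51) = 15.2, so δu/u = 0.0846.
Q is then a monomial in u, b, y:
δQ/Q = √((δu/u)² + (½·δb/b)² + (-2·δy/y)²) = √(0.00716 + 0.000529 + 0.0317) = 0.198

19.8%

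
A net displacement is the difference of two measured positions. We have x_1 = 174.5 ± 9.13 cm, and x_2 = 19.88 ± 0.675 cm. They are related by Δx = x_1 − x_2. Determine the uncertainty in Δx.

9.15 cm

Δx is a linear combination, so absolute uncertainties add in quadrature:
  (δx_1)² = 83.4;  (δx_2)² = 0.456
δΔx = √(83.8) = 9.15 cm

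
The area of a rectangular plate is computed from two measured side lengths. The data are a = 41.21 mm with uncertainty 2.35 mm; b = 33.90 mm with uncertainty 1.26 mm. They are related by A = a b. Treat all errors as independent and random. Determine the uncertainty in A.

A is a product of powers, so relative uncertainties combine in quadrature:
  (1·δa/a)² = (1×0.0570)² = 0.00325;  (1·δb/b)² = (1×0.0372)² = 0.00138
δA/A = √(0.00463) = 0.0681
A = 1397 mm^2, so δA = 0.0681 × 1397 = 95.1 mm^2.

95.1 mm^2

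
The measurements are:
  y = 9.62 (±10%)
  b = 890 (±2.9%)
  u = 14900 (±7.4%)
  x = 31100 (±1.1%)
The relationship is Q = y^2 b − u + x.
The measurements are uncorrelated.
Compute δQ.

16700

Let p = y^2·b = 82400. δp/p = √((2·δy/y)² + (1·δb/b)²) = √(0.0400 + 0.000841) = 0.202, so δp = 16600.
Q = p − u + x: δQ = √(δp² + δu² + δx²) = √(2.77e+08 + 1.22e+06 + 1.17e+05) = 16700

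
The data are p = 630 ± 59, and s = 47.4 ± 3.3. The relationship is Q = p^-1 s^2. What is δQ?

Q is a product of powers, so relative uncertainties combine in quadrature:
  (-1·δp/p)² = (-1×0.0937)² = 0.00877;  (2·δs/s)² = (2×0.0696)² = 0.0194
δQ/Q = √(0.0282) = 0.168
Q = 3.57, so δQ = 0.168 × 3.57 = 0.598.

0.598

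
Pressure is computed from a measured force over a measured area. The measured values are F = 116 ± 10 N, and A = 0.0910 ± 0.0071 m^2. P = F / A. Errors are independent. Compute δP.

Each factor contributes (exponent × relative error)² to (δP/P)²:
  (1·δF/F)² = (1×0.0862)² = 0.00743;  (-1·δA/A)² = (-1×0.0780)² = 0.00609
δP/P = √(0.0135) = 0.116
P = 1270 Pa, so δP = 0.116 × 1270 = 148 Pa.

148 Pa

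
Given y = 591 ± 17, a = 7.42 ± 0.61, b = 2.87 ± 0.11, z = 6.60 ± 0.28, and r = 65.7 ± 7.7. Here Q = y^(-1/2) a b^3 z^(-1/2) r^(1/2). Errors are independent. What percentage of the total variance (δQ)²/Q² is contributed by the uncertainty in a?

(δQ/Q)² = (−½·δy/y)² + (1·δa/a)² + (3·δb/b)² + (−½·δz/z)² + (½·δr/r)²
  y term: (-0.5×0.0288)² = 0.000207
  a term: (1×0.0822)² = 0.00676
  b term: (3×0.0383)² = 0.0132
  z term: (-0.5×0.0424)² = 0.000450
  r term: (0.5×0.117)² = 0.00343
Total = 0.0241. Share from a = 0.00676/0.0241 = 0.281.

28.1%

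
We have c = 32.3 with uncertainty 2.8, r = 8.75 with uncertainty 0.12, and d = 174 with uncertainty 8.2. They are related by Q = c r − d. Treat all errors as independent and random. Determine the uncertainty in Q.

26.1

Let p = c·r = 283. δp/p = √((1·δc/c)² + (1·δr/r)²) = √(0.00751 + 0.000188) = 0.0878, so δp = 24.8.
Q = p − d: δQ = √(δp² + δd²) = √(615 + 67.2) = 26.1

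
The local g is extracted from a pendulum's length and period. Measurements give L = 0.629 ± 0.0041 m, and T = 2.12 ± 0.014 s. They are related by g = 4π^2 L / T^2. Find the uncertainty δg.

For a monomial g ∝ L, T^-2, fractional errors add in quadrature:
  (1·δL/L)² = (1×0.00652)² = 4.25e-05;  (-2·δT/T)² = (-2×0.00660)² = 0.000174
δg/g = √(0.000217) = 0.0147
g = 5.53 m/s^2, so δg = 0.0147 × 5.53 = 0.0814 m/s^2.

0.0814 m/s^2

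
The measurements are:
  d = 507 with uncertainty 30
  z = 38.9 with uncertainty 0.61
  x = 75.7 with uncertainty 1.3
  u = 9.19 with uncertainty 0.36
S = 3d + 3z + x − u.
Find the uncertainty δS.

Absolute uncertainties add in quadrature for a linear combination:
  (3·δd)² = 8100;  (3·δz)² = 3.35;  (δx)² = 1.69;  (δu)² = 0.130
δS = √(8110) = 90.0

90.0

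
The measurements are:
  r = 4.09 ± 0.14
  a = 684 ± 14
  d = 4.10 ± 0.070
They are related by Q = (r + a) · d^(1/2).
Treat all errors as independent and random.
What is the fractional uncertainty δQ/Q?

0.0221

Let u = r + a = 688. δu = √(δr² + δa²) = √(0.0196 + 196) = 14.0, so δu/u = 0.0203.
Q is then a monomial in u, d:
δQ/Q = √((δu/u)² + (½·δd/d)²) = √(0.000414 + 7.29e-05) = 0.0221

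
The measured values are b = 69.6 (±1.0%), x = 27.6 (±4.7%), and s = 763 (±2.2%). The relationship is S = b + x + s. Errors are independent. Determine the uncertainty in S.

Sums and differences: (δS)² = Σ (cᵢ δxᵢ)².
  (δb)² = 0.484;  (δx)² = 1.68;  (δs)² = 282
δS = √(284) = 16.9

16.9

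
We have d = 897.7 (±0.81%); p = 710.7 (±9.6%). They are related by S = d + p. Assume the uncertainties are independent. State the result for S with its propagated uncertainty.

1608 ± 68.6

For a sum/difference, combine absolute errors in quadrature:
  (δd)² = 52.9;  (δp)² = 4650
δS = √(4710) = 68.6
S = 1608.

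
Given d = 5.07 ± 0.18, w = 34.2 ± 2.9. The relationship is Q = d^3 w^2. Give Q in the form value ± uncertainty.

(1.52 ± 0.305) × 10^5

Since Q is a product/quotient, work with relative uncertainties:
  (3·δd/d)² = (3×0.0355)² = 0.0113;  (2·δw/w)² = (2×0.0848)² = 0.0288
δQ/Q = √(0.0401) = 0.200
Q = 1.52e+05, so δQ = 0.200 × 1.52e+05 = 30500.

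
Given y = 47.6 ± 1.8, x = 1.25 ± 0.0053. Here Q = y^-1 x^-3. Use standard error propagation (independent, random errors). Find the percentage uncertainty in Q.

3.99%

Products/powers → add relative errors in quadrature, weighted by exponent:
  (-1·δy/y)² = (-1×0.0378)² = 0.00143;  (-3·δx/x)² = (-3×0.00424)² = 0.000162
δQ/Q = √(0.00159) = 0.0399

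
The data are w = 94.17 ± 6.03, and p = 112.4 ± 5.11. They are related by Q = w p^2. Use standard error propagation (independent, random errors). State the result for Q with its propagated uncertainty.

Q is a product of powers, so relative uncertainties combine in quadrature:
  (1·δw/w)² = (1×0.0640)² = 0.00410;  (2·δp/p)² = (2×0.0455)² = 0.00827
δQ/Q = √(0.0124) = 0.111
Q = 1.19e+06, so δQ = 0.111 × 1.19e+06 = 1.32e+05.

(1.190 ± 0.132) × 10^6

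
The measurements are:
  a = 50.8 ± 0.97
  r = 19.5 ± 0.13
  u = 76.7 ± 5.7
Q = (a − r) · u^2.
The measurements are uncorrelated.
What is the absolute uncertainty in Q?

Let w = a − r = 31.3. δw = √(δa² + δr²) = √(0.941 + 0.0169) = 0.979, so δw/w = 0.0313.
Q is then a monomial in w, u:
δQ/Q = √((δw/w)² + (2·δu/u)²) = √(0.000978 + 0.0221) = 0.152
Q = 1.84e+05, so δQ = 0.152 × 1.84e+05 = 28000.

28000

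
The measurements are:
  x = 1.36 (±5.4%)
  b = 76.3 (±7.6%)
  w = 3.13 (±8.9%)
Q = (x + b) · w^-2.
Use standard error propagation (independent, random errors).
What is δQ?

1.53

Let u = x + b = 77.7. δu = √(δx² + δb²) = √(0.00539 + 33.6) = 5.80, so δu/u = 0.0747.
Q is then a monomial in u, w:
δQ/Q = √((δu/u)² + (-2·δw/w)²) = √(0.00558 + 0.0317) = 0.193
Q = 7.93, so δQ = 0.193 × 7.93 = 1.53.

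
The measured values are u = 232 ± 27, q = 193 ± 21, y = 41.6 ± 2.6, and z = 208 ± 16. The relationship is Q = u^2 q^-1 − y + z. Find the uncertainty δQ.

Let p = u^2·q^-1 = 279. δp/p = √((2·δu/u)² + (-1·δq/q)²) = √(0.0542 + 0.0118) = 0.257, so δp = 71.7.
Q = p − y + z: δQ = √(δp² + δy² + δz²) = √(5130 + 6.76 + 256) = 73.5

73.5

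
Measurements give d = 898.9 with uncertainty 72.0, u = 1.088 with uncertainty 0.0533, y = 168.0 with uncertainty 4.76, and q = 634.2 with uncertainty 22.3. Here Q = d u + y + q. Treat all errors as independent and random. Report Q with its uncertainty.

1780 ± 94.6

Let p = d·u = 978.0. δp/p = √((1·δd/d)² + (1·δu/u)²) = √(0.00642 + 0.00240) = 0.0939, so δp = 91.8.
Q = p + y + q: δQ = √(δp² + δy² + δq²) = √(8430 + 22.7 + 497) = 94.6
Q = 1780.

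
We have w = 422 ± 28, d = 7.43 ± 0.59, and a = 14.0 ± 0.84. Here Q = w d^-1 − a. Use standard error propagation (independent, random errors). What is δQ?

5.94

Let p = w·d^-1 = 56.8. δp/p = √((1·δw/w)² + (-1·δd/d)²) = √(0.00440 + 0.00631) = 0.103, so δp = 5.88.
Q = p − a: δQ = √(δp² + δa²) = √(34.5 + 0.706) = 5.94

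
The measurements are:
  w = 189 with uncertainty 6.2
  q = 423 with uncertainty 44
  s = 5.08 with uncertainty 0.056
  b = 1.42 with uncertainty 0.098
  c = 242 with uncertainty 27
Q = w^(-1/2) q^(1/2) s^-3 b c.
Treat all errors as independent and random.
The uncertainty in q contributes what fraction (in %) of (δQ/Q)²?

(δQ/Q)² = (−½·δw/w)² + (½·δq/q)² + (-3·δs/s)² + (1·δb/b)² + (1·δc/c)²
  w term: (-0.5×0.0328)² = 0.000269
  q term: (0.5×0.104)² = 0.00270
  s term: (-3×0.0110)² = 0.00109
  b term: (1×0.0690)² = 0.00476
  c term: (1×0.112)² = 0.0124
Total = 0.0213. Share from q = 0.00270/0.0213 = 0.127.

12.7%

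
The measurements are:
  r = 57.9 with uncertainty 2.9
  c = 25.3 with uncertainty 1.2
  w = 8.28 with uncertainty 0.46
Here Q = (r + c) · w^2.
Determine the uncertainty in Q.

669

Let u = r + c = 83.2. δu = √(δr² + δc²) = √(8.41 + 1.44) = 3.14, so δu/u = 0.0377.
Q is then a monomial in u, w:
δQ/Q = √((δu/u)² + (2·δw/w)²) = √(0.00142 + 0.0123) = 0.117
Q = 5700, so δQ = 0.117 × 5700 = 669.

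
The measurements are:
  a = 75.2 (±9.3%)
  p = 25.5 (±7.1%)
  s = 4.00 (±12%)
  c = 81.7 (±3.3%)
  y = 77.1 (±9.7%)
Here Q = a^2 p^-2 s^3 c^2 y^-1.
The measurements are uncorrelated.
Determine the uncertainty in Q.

For a monomial Q ∝ a^2, p^-2, s^3, c^2, y^-1, fractional errors add in quadrature:
  (2·δa/a)² = (2×0.0930)² = 0.0346;  (-2·δp/p)² = (-2×0.0710)² = 0.0202;  (3·δs/s)² = (3×0.120)² = 0.130;  (2·δc/c)² = (2×0.0330)² = 0.00436;  (-1·δy/y)² = (-1×0.0970)² = 0.00941
δQ/Q = √(0.198) = 0.445
Q = 48200, so δQ = 0.445 × 48200 = 21400.

21400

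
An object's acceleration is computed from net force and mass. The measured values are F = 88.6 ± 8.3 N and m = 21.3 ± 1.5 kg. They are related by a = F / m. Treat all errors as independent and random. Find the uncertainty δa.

a is a product of powers, so relative uncertainties combine in quadrature:
  (1·δF/F)² = (1×0.0937)² = 0.00878;  (-1·δm/m)² = (-1×0.0704)² = 0.00496
δa/a = √(0.0137) = 0.117
a = 4.16 m/s^2, so δa = 0.117 × 4.16 = 0.487 m/s^2.

0.487 m/s^2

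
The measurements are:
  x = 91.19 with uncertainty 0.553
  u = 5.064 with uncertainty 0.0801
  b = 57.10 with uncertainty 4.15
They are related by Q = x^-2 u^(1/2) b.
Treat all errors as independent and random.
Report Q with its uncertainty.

0.01545 ± 0.00115

Each factor contributes (exponent × relative error)² to (δQ/Q)²:
  (-2·δx/x)² = (-2×0.00606)² = 0.000147;  (½·δu/u)² = (0.5×0.0158)² = 6.25e-05;  (1·δb/b)² = (1×0.0727)² = 0.00528
δQ/Q = √(0.00549) = 0.0741
Q = 0.01545, so δQ = 0.0741 × 0.01545 = 0.00115.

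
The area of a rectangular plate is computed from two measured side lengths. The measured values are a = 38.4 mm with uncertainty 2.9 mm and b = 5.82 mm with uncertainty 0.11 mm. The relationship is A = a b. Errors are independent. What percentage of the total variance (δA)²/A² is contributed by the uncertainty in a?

(δA/A)² = (1·δa/a)² + (1·δb/b)²
  a term: (1×0.0755)² = 0.00570
  b term: (1×0.0189)² = 0.000357
Total = 0.00606. Share from a = 0.00570/0.00606 = 0.941.

94.1%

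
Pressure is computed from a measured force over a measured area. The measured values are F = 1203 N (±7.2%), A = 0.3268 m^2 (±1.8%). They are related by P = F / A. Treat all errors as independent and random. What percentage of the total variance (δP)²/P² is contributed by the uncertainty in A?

(δP/P)² = (1·δF/F)² + (-1·δA/A)²
  F term: (1×0.0720)² = 0.00518
  A term: (-1×0.0180)² = 0.000324
Total = 0.00551. Share from A = 0.000324/0.00551 = 0.0588.

5.88%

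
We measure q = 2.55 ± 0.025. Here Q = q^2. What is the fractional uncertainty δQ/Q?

0.0196

Since Q is a product/quotient, work with relative uncertainties:
  (2·δq/q)² = (2×0.00980)² = 0.000384
δQ/Q = √(0.000384) = 0.0196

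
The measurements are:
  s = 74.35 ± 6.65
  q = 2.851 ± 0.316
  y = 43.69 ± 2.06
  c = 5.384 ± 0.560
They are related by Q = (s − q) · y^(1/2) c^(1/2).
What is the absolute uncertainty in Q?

120

Let u = s − q = 71.50. δu = √(δs² + δq²) = √(44.2 + 0.0999) = 6.66, so δu/u = 0.0931.
Q is then a monomial in u, y, c:
δQ/Q = √((δu/u)² + (½·δy/y)² + (½·δc/c)²) = √(0.00867 + 0.000556 + 0.00270) = 0.109
Q = 1097, so δQ = 0.109 × 1097 = 120.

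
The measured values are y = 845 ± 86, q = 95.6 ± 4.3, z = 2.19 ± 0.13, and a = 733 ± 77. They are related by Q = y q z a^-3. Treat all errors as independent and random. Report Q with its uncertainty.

0.000449 ± 0.000152

Relative error in a monomial: (δQ/Q)² = Σ (nᵢ · δxᵢ/xᵢ)².
  (1·δy/y)² = (1×0.102)² = 0.0104;  (1·δq/q)² = (1×0.0450)² = 0.00202;  (1·δz/z)² = (1×0.0594)² = 0.00352;  (-3·δa/a)² = (-3×0.105)² = 0.0993
δQ/Q = √(0.115) = 0.339
Q = 0.000449, so δQ = 0.339 × 0.000449 = 0.000152.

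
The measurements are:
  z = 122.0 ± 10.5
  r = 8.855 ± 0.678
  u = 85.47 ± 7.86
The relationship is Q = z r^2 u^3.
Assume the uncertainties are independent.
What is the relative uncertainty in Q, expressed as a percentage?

Products/powers → add relative errors in quadrature, weighted by exponent:
  (1·δz/z)² = (1×0.0861)² = 0.00741;  (2·δr/r)² = (2×0.0766)² = 0.0234;  (3·δu/u)² = (3×0.0920)² = 0.0761
δQ/Q = √(0.107) = 0.327

32.7%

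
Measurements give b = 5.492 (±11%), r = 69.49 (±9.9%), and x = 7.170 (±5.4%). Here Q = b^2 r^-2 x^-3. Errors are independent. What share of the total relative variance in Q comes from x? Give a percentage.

(δQ/Q)² = (2·δb/b)² + (-2·δr/r)² + (-3·δx/x)²
  b term: (2×0.110)² = 0.0484
  r term: (-2×0.0990)² = 0.0392
  x term: (-3×0.0540)² = 0.0262
Total = 0.114. Share from x = 0.0262/0.114 = 0.231.

23.1%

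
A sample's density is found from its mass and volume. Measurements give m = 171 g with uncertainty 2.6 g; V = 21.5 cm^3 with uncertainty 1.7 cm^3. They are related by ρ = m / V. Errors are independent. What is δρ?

0.640 g/cm^3

Products/powers → add relative errors in quadrature, weighted by exponent:
  (1·δm/m)² = (1×0.0152)² = 0.000231;  (-1·δV/V)² = (-1×0.0791)² = 0.00625
δρ/ρ = √(0.00648) = 0.0805
ρ = 7.95 g/cm^3, so δρ = 0.0805 × 7.95 = 0.640 g/cm^3.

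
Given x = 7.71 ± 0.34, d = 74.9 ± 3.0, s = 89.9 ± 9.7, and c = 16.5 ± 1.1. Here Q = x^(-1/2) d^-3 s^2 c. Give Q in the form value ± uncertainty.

0.114 ± 0.0293

Since Q is a product/quotient, work with relative uncertainties:
  (−½·δx/x)² = (-0.5×0.0441)² = 0.000486;  (-3·δd/d)² = (-3×0.0401)² = 0.0144;  (2·δs/s)² = (2×0.108)² = 0.0466;  (1·δc/c)² = (1×0.0667)² = 0.00444
δQ/Q = √(0.0659) = 0.257
Q = 0.114, so δQ = 0.257 × 0.114 = 0.0293.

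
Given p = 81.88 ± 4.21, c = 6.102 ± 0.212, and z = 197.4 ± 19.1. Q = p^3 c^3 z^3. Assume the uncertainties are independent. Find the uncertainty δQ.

3.31e+14

Since Q is a product/quotient, work with relative uncertainties:
  (3·δp/p)² = (3×0.0514)² = 0.0238;  (3·δc/c)² = (3×0.0347)² = 0.0109;  (3·δz/z)² = (3×0.0968)² = 0.0843
δQ/Q = √(0.119) = 0.345
Q = 9.594e+14, so δQ = 0.345 × 9.594e+14 = 3.31e+14.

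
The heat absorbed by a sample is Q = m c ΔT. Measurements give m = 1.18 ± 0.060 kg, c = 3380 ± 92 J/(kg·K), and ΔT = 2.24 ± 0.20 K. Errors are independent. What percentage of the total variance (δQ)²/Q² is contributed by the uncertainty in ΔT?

(δQ/Q)² = (1·δm/m)² + (1·δc/c)² + (1·δΔT/ΔT)²
  m term: (1×0.0508)² = 0.00259
  c term: (1×0.0272)² = 0.000741
  ΔT term: (1×0.0893)² = 0.00797
Total = 0.0113. Share from ΔT = 0.00797/0.0113 = 0.706.

70.6%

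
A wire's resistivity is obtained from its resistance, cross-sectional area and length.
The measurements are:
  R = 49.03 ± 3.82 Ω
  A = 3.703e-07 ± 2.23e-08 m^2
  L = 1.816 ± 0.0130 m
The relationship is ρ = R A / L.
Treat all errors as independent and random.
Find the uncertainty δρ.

ρ is a product of powers, so relative uncertainties combine in quadrature:
  (1·δR/R)² = (1×0.0779)² = 0.00607;  (1·δA/A)² = (1×0.0602)² = 0.00363;  (-1·δL/L)² = (-1×0.00716)² = 5.12e-05
δρ/ρ = √(0.00975) = 0.0987
ρ = 9.998e-06 Ω·m, so δρ = 0.0987 × 9.998e-06 = 9.87e-07 Ω·m.

9.87e-07 Ω·m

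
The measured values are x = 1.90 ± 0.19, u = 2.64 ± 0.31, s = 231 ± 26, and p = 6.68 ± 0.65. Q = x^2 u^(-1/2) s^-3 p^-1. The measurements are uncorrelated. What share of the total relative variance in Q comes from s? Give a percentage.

(δQ/Q)² = (2·δx/x)² + (−½·δu/u)² + (-3·δs/s)² + (-1·δp/p)²
  x term: (2×0.100)² = 0.0400
  u term: (-0.5×0.117)² = 0.00345
  s term: (-3×0.113)² = 0.114
  p term: (-1×0.0973)² = 0.00947
Total = 0.167. Share from s = 0.114/0.167 = 0.683.

68.3%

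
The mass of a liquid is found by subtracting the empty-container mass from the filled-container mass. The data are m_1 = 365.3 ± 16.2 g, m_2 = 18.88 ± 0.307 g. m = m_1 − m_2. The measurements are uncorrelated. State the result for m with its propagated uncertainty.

Each term contributes (cᵢ δxᵢ)² to (δm)²:
  (δm_1)² = 262;  (δm_2)² = 0.0942
δm = √(263) = 16.2 g
m = 346.4 g.

346.4 ± 16.2 g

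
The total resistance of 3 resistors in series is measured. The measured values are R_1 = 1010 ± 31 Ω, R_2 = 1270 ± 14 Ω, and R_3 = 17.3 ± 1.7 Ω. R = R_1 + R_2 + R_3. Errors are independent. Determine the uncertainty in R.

34.1 Ω

Sums and differences: (δR)² = Σ (cᵢ δxᵢ)².
  (δR_1)² = 961;  (δR_2)² = 196;  (δR_3)² = 2.89
δR = √(1160) = 34.1 Ω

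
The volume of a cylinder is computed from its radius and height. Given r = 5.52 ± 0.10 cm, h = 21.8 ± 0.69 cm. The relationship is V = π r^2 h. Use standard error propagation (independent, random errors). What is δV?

100 cm^3

Products/powers → add relative errors in quadrature, weighted by exponent:
  (2·δr/r)² = (2×0.0181)² = 0.00131;  (1·δh/h)² = (1×0.0317)² = 0.00100
δV/V = √(0.00231) = 0.0481
V = 2090 cm^3, so δV = 0.0481 × 2090 = 100 cm^3.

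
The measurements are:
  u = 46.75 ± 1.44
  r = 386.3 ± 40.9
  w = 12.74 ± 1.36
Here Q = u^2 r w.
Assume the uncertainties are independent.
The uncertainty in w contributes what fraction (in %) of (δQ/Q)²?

(δQ/Q)² = (2·δu/u)² + (1·δr/r)² + (1·δw/w)²
  u term: (2×0.0308)² = 0.00380
  r term: (1×0.106)² = 0.0112
  w term: (1×0.107)² = 0.0114
Total = 0.0264. Share from w = 0.0114/0.0264 = 0.432.

43.2%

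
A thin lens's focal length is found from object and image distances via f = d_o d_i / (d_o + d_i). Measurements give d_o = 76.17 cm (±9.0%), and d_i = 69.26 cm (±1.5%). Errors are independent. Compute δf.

1.58 cm

∂f/∂d_o = (d_i/(d_o+d_i))² = 0.227;  ∂f/∂d_i = (d_o/(d_o+d_i))² = 0.274
δf = √((∂f/∂d_o · δd_o)² + (∂f/∂d_i · δd_i)²) = √(2.42 + 0.0812) = 1.58 cm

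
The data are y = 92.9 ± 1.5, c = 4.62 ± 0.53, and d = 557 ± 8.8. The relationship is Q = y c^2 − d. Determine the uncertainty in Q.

456

Let p = y·c^2 = 1980. δp/p = √((1·δy/y)² + (2·δc/c)²) = √(0.000261 + 0.0526) = 0.230, so δp = 456.
Q = p − d: δQ = √(δp² + δd²) = √(2.08e+05 + 77.4) = 456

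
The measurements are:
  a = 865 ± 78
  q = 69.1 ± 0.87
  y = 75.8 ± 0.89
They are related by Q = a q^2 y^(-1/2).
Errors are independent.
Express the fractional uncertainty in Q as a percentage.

Since Q is a product/quotient, work with relative uncertainties:
  (1·δa/a)² = (1×0.0902)² = 0.00813;  (2·δq/q)² = (2×0.0126)² = 0.000634;  (−½·δy/y)² = (-0.5×0.0117)² = 3.45e-05
δQ/Q = √(0.00880) = 0.0938

9.38%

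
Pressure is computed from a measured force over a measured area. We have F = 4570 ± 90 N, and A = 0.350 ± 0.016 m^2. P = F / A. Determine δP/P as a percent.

4.98%

P is a product of powers, so relative uncertainties combine in quadrature:
  (1·δF/F)² = (1×0.0197)² = 0.000388;  (-1·δA/A)² = (-1×0.0457)² = 0.00209
δP/P = √(0.00248) = 0.0498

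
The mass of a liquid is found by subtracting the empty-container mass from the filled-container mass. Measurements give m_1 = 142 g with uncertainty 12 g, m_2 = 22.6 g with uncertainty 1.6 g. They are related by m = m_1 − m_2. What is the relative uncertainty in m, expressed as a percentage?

Each term contributes (cᵢ δxᵢ)² to (δm)²:
  (δm_1)² = 144;  (δm_2)² = 2.56
δm = √(147) = 12.1 g
m = 119 g, so δm/m = 12.1/119 = 0.101.

10.1%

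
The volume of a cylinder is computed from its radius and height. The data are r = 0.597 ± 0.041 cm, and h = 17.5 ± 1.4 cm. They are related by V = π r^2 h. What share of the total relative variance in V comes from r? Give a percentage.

(δV/V)² = (2·δr/r)² + (1·δh/h)²
  r term: (2×0.0687)² = 0.0189
  h term: (1×0.0800)² = 0.00640
Total = 0.0253. Share from r = 0.0189/0.0253 = 0.747.

74.7%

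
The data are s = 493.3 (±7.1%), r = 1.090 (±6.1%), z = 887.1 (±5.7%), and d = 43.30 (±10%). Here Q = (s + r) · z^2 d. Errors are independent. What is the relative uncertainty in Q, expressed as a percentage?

Let u = s + r = 494.4. δu = √(δs² + δr²) = √(1230 + 0.00442) = 35.0, so δu/u = 0.0708.
Q is then a monomial in u, z, d:
δQ/Q = √((δu/u)² + (2·δz/z)² + (1·δd/d)²) = √(0.00502 + 0.0130 + 0.0100) = 0.167

16.7%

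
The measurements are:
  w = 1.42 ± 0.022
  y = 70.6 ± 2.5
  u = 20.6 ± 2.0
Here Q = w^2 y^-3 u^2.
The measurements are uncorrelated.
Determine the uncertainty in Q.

0.000543

Relative error in a monomial: (δQ/Q)² = Σ (nᵢ · δxᵢ/xᵢ)².
  (2·δw/w)² = (2×0.0155)² = 0.000960;  (-3·δy/y)² = (-3×0.0354)² = 0.0113;  (2·δu/u)² = (2×0.0971)² = 0.0377
δQ/Q = √(0.0499) = 0.223
Q = 0.00243, so δQ = 0.223 × 0.00243 = 0.000543.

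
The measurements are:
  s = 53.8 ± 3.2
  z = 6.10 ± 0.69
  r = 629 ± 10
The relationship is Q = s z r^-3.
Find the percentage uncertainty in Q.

Since Q is a product/quotient, work with relative uncertainties:
  (1·δs/s)² = (1×0.0595)² = 0.00354;  (1·δz/z)² = (1×0.113)² = 0.0128;  (-3·δr/r)² = (-3×0.0159)² = 0.00227
δQ/Q = √(0.0186) = 0.136

13.6%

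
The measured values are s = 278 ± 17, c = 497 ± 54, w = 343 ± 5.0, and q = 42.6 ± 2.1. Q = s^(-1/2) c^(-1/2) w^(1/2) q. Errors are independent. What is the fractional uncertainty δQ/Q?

0.0798

Products/powers → add relative errors in quadrature, weighted by exponent:
  (−½·δs/s)² = (-0.5×0.0612)² = 0.000935;  (−½·δc/c)² = (-0.5×0.109)² = 0.00295;  (½·δw/w)² = (0.5×0.0146)² = 5.31e-05;  (1·δq/q)² = (1×0.0493)² = 0.00243
δQ/Q = √(0.00637) = 0.0798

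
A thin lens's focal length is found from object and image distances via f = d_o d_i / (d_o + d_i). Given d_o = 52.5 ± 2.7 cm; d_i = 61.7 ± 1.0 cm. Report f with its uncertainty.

28.4 ± 0.816 cm

∂f/∂d_o = (d_i/(d_o+d_i))² = 0.292;  ∂f/∂d_i = (d_o/(d_o+d_i))² = 0.211
δf = √((∂f/∂d_o · δd_o)² + (∂f/∂d_i · δd_i)²) = √(0.621 + 0.0447) = 0.816 cm
f = 28.4 cm.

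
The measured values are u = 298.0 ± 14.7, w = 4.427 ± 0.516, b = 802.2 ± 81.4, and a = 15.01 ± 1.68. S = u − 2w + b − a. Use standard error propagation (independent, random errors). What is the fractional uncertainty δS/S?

Absolute uncertainties add in quadrature for a linear combination:
  (δu)² = 216;  (2·δw)² = 1.07;  (δb)² = 6630;  (δa)² = 2.82
δS = √(6850) = 82.7
S = 1076, so δS/S = 82.7/1076 = 0.0769.

0.0769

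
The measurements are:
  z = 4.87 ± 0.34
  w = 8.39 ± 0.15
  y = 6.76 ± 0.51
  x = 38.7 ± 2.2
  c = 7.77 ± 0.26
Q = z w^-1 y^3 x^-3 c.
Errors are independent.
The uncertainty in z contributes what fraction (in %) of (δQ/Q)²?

(δQ/Q)² = (1·δz/z)² + (-1·δw/w)² + (3·δy/y)² + (-3·δx/x)² + (1·δc/c)²
  z term: (1×0.0698)² = 0.00487
  w term: (-1×0.0179)² = 0.000320
  y term: (3×0.0754)² = 0.0512
  x term: (-3×0.0568)² = 0.0291
  c term: (1×0.0335)² = 0.00112
Total = 0.0866. Share from z = 0.00487/0.0866 = 0.0563.

5.63%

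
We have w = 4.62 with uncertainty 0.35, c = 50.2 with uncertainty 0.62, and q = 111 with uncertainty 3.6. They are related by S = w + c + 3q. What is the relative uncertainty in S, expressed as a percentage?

2.79%

S is a linear combination, so absolute uncertainties add in quadrature:
  (δw)² = 0.122;  (δc)² = 0.384;  (3·δq)² = 117
δS = √(117) = 10.8
S = 388, so δS/S = 10.8/388 = 0.0279.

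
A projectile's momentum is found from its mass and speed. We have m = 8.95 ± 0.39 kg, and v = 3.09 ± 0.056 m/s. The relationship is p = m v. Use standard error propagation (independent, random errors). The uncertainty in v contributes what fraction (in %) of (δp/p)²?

14.7%

(δp/p)² = (1·δm/m)² + (1·δv/v)²
  m term: (1×0.0436)² = 0.00190
  v term: (1×0.0181)² = 0.000328
Total = 0.00223. Share from v = 0.000328/0.00223 = 0.147.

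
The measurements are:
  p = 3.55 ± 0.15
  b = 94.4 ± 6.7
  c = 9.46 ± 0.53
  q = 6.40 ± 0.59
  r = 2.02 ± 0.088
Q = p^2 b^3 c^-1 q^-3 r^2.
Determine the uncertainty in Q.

6520

Each factor contributes (exponent × relative error)² to (δQ/Q)²:
  (2·δp/p)² = (2×0.0423)² = 0.00714;  (3·δb/b)² = (3×0.0710)² = 0.0453;  (-1·δc/c)² = (-1×0.0560)² = 0.00314;  (-3·δq/q)² = (-3×0.0922)² = 0.0765;  (2·δr/r)² = (2×0.0436)² = 0.00759
δQ/Q = √(0.140) = 0.374
Q = 17400, so δQ = 0.374 × 17400 = 6520.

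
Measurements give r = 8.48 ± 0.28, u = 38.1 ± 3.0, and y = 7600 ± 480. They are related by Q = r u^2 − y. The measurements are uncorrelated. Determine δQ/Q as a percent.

43.3%

Let p = r·u^2 = 12300. δp/p = √((1·δr/r)² + (2·δu/u)²) = √(0.00109 + 0.0248) = 0.161, so δp = 1980.
Q = p − y: δQ = √(δp² + δy²) = √(3.92e+06 + 2.3e+05) = 2040
Q = 4710, so δQ/Q = 2040/4710 = 0.433.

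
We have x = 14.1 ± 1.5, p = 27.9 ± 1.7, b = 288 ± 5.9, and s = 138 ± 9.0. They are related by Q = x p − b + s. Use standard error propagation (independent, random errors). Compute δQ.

Let w = x·p = 393. δw/w = √((1·δx/x)² + (1·δp/p)²) = √(0.0113 + 0.00371) = 0.123, so δw = 48.2.
Q = w − b + s: δQ = √(δw² + δb² + δs²) = √(2330 + 34.8 + 81.0) = 49.4

49.4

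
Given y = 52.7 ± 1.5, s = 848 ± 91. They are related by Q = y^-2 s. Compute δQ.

Each factor contributes (exponent × relative error)² to (δQ/Q)²:
  (-2·δy/y)² = (-2×0.0285)² = 0.00324;  (1·δs/s)² = (1×0.107)² = 0.0115
δQ/Q = √(0.0148) = 0.121
Q = 0.305, so δQ = 0.121 × 0.305 = 0.0371.

0.0371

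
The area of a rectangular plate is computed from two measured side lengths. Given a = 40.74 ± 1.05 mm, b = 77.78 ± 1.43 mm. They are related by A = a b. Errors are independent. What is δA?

100 mm^2

Relative error in a monomial: (δA/A)² = Σ (nᵢ · δxᵢ/xᵢ)².
  (1·δa/a)² = (1×0.0258)² = 0.000664;  (1·δb/b)² = (1×0.0184)² = 0.000338
δA/A = √(0.00100) = 0.0317
A = 3169 mm^2, so δA = 0.0317 × 3169 = 100 mm^2.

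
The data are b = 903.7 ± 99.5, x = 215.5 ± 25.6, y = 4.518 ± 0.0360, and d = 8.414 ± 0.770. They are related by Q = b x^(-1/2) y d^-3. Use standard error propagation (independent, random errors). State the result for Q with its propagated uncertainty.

Since Q is a product/quotient, work with relative uncertainties:
  (1·δb/b)² = (1×0.110)² = 0.0121;  (−½·δx/x)² = (-0.5×0.119)² = 0.00353;  (1·δy/y)² = (1×0.00797)² = 6.35e-05;  (-3·δd/d)² = (-3×0.0915)² = 0.0754
δQ/Q = √(0.0911) = 0.302
Q = 0.4669, so δQ = 0.302 × 0.4669 = 0.141.

0.4669 ± 0.141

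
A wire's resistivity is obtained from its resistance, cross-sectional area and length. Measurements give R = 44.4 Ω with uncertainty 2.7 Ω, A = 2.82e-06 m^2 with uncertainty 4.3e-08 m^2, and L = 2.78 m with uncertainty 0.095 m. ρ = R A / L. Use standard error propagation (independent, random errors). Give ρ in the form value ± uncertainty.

Each factor contributes (exponent × relative error)² to (δρ/ρ)²:
  (1·δR/R)² = (1×0.0608)² = 0.00370;  (1·δA/A)² = (1×0.0152)² = 0.000233;  (-1·δL/L)² = (-1×0.0342)² = 0.00117
δρ/ρ = √(0.00510) = 0.0714
ρ = 4.5e-05 Ω·m, so δρ = 0.0714 × 4.5e-05 = 3.22e-06 Ω·m.

(4.50 ± 0.322) × 10^-5 Ω·m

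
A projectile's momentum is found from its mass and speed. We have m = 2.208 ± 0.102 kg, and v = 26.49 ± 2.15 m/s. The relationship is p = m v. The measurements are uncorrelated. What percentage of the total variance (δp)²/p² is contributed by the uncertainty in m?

(δp/p)² = (1·δm/m)² + (1·δv/v)²
  m term: (1×0.0462)² = 0.00213
  v term: (1×0.0812)² = 0.00659
Total = 0.00872. Share from m = 0.00213/0.00872 = 0.245.

24.5%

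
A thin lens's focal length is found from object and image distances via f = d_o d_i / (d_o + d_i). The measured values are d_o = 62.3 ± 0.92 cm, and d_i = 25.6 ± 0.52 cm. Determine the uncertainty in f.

0.273 cm

∂f/∂d_o = (d_i/(d_o+d_i))² = 0.0848;  ∂f/∂d_i = (d_o/(d_o+d_i))² = 0.502
δf = √((∂f/∂d_o · δd_o)² + (∂f/∂d_i · δd_i)²) = √(0.00609 + 0.0682) = 0.273 cm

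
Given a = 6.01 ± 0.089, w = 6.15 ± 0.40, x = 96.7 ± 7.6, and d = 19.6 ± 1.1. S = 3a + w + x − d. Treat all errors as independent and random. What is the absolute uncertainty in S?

7.69

S is a linear combination, so absolute uncertainties add in quadrature:
  (3·δa)² = 0.0713;  (δw)² = 0.160;  (δx)² = 57.8;  (δd)² = 1.21
δS = √(59.2) = 7.69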